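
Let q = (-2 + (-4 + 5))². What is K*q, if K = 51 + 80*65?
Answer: 5251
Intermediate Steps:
K = 5251 (K = 51 + 5200 = 5251)
q = 1 (q = (-2 + 1)² = (-1)² = 1)
K*q = 5251*1 = 5251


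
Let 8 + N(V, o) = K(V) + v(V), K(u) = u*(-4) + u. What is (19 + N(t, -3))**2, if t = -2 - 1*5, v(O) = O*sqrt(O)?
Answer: 681 - 448*I*sqrt(7) ≈ 681.0 - 1185.3*I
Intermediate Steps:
v(O) = O**(3/2)
K(u) = -3*u (K(u) = -4*u + u = -3*u)
t = -7 (t = -2 - 5 = -7)
N(V, o) = -8 + V**(3/2) - 3*V (N(V, o) = -8 + (-3*V + V**(3/2)) = -8 + (V**(3/2) - 3*V) = -8 + V**(3/2) - 3*V)
(19 + N(t, -3))**2 = (19 + (-8 + (-7)**(3/2) - 3*(-7)))**2 = (19 + (-8 - 7*I*sqrt(7) + 21))**2 = (19 + (13 - 7*I*sqrt(7)))**2 = (32 - 7*I*sqrt(7))**2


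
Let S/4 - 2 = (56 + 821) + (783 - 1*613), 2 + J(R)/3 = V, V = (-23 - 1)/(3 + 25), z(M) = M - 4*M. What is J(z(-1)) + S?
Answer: 29312/7 ≈ 4187.4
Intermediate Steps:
z(M) = -3*M
V = -6/7 (V = -24/28 = -24*1/28 = -6/7 ≈ -0.85714)
J(R) = -60/7 (J(R) = -6 + 3*(-6/7) = -6 - 18/7 = -60/7)
S = 4196 (S = 8 + 4*((56 + 821) + (783 - 1*613)) = 8 + 4*(877 + (783 - 613)) = 8 + 4*(877 + 170) = 8 + 4*1047 = 8 + 4188 = 4196)
J(z(-1)) + S = -60/7 + 4196 = 29312/7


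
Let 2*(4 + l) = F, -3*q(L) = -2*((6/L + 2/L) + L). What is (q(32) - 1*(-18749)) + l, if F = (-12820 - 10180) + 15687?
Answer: 15110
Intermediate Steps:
q(L) = 2*L/3 + 16/(3*L) (q(L) = -(-2)*((6/L + 2/L) + L)/3 = -(-2)*(8/L + L)/3 = -(-2)*(L + 8/L)/3 = -(-16/L - 2*L)/3 = 2*L/3 + 16/(3*L))
F = -7313 (F = -23000 + 15687 = -7313)
l = -7321/2 (l = -4 + (1/2)*(-7313) = -4 - 7313/2 = -7321/2 ≈ -3660.5)
(q(32) - 1*(-18749)) + l = ((2/3)*(8 + 32**2)/32 - 1*(-18749)) - 7321/2 = ((2/3)*(1/32)*(8 + 1024) + 18749) - 7321/2 = ((2/3)*(1/32)*1032 + 18749) - 7321/2 = (43/2 + 18749) - 7321/2 = 37541/2 - 7321/2 = 15110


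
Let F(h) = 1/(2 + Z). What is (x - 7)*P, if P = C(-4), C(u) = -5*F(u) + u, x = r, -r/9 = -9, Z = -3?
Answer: 74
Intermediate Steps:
r = 81 (r = -9*(-9) = 81)
F(h) = -1 (F(h) = 1/(2 - 3) = 1/(-1) = -1)
x = 81
C(u) = 5 + u (C(u) = -5*(-1) + u = 5 + u)
P = 1 (P = 5 - 4 = 1)
(x - 7)*P = (81 - 7)*1 = 74*1 = 74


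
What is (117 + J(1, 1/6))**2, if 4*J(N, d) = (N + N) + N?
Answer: 221841/16 ≈ 13865.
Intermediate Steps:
J(N, d) = 3*N/4 (J(N, d) = ((N + N) + N)/4 = (2*N + N)/4 = (3*N)/4 = 3*N/4)
(117 + J(1, 1/6))**2 = (117 + (3/4)*1)**2 = (117 + 3/4)**2 = (471/4)**2 = 221841/16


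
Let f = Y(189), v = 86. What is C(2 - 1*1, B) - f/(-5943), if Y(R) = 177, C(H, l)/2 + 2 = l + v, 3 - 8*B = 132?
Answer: 1075919/7924 ≈ 135.78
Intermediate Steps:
B = -129/8 (B = 3/8 - 1/8*132 = 3/8 - 33/2 = -129/8 ≈ -16.125)
C(H, l) = 168 + 2*l (C(H, l) = -4 + 2*(l + 86) = -4 + 2*(86 + l) = -4 + (172 + 2*l) = 168 + 2*l)
f = 177
C(2 - 1*1, B) - f/(-5943) = (168 + 2*(-129/8)) - 177/(-5943) = (168 - 129/4) - 177*(-1)/5943 = 543/4 - 1*(-59/1981) = 543/4 + 59/1981 = 1075919/7924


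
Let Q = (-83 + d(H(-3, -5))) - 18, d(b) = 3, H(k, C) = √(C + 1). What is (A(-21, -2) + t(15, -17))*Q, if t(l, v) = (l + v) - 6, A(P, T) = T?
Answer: 980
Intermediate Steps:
H(k, C) = √(1 + C)
t(l, v) = -6 + l + v
Q = -98 (Q = (-83 + 3) - 18 = -80 - 18 = -98)
(A(-21, -2) + t(15, -17))*Q = (-2 + (-6 + 15 - 17))*(-98) = (-2 - 8)*(-98) = -10*(-98) = 980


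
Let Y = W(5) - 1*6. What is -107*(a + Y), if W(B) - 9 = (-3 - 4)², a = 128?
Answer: -19260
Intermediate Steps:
W(B) = 58 (W(B) = 9 + (-3 - 4)² = 9 + (-7)² = 9 + 49 = 58)
Y = 52 (Y = 58 - 1*6 = 58 - 6 = 52)
-107*(a + Y) = -107*(128 + 52) = -107*180 = -19260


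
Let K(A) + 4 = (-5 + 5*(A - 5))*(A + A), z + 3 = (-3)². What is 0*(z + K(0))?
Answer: 0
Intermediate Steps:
z = 6 (z = -3 + (-3)² = -3 + 9 = 6)
K(A) = -4 + 2*A*(-30 + 5*A) (K(A) = -4 + (-5 + 5*(A - 5))*(A + A) = -4 + (-5 + 5*(-5 + A))*(2*A) = -4 + (-5 + (-25 + 5*A))*(2*A) = -4 + (-30 + 5*A)*(2*A) = -4 + 2*A*(-30 + 5*A))
0*(z + K(0)) = 0*(6 + (-4 - 60*0 + 10*0²)) = 0*(6 + (-4 + 0 + 10*0)) = 0*(6 + (-4 + 0 + 0)) = 0*(6 - 4) = 0*2 = 0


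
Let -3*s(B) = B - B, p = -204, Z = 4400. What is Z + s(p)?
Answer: 4400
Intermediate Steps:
s(B) = 0 (s(B) = -(B - B)/3 = -⅓*0 = 0)
Z + s(p) = 4400 + 0 = 4400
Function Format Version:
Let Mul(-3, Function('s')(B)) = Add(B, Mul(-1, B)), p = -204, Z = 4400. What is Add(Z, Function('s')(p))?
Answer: 4400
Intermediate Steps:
Function('s')(B) = 0 (Function('s')(B) = Mul(Rational(-1, 3), Add(B, Mul(-1, B))) = Mul(Rational(-1, 3), 0) = 0)
Add(Z, Function('s')(p)) = Add(4400, 0) = 4400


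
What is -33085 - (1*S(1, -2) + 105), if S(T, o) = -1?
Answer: -33189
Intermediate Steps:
-33085 - (1*S(1, -2) + 105) = -33085 - (1*(-1) + 105) = -33085 - (-1 + 105) = -33085 - 1*104 = -33085 - 104 = -33189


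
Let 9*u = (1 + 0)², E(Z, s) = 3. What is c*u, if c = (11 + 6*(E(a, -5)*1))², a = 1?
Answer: 841/9 ≈ 93.444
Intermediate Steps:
u = ⅑ (u = (1 + 0)²/9 = (⅑)*1² = (⅑)*1 = ⅑ ≈ 0.11111)
c = 841 (c = (11 + 6*(3*1))² = (11 + 6*3)² = (11 + 18)² = 29² = 841)
c*u = 841*(⅑) = 841/9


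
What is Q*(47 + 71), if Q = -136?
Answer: -16048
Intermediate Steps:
Q*(47 + 71) = -136*(47 + 71) = -136*118 = -16048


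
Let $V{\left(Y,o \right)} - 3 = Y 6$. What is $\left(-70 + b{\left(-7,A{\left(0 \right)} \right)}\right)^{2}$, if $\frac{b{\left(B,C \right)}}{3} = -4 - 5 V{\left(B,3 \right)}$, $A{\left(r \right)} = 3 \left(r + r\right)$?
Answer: $253009$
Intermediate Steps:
$A{\left(r \right)} = 6 r$ ($A{\left(r \right)} = 3 \cdot 2 r = 6 r$)
$V{\left(Y,o \right)} = 3 + 6 Y$ ($V{\left(Y,o \right)} = 3 + Y 6 = 3 + 6 Y$)
$b{\left(B,C \right)} = -57 - 90 B$ ($b{\left(B,C \right)} = 3 \left(-4 - 5 \left(3 + 6 B\right)\right) = 3 \left(-4 - \left(15 + 30 B\right)\right) = 3 \left(-19 - 30 B\right) = -57 - 90 B$)
$\left(-70 + b{\left(-7,A{\left(0 \right)} \right)}\right)^{2} = \left(-70 - -573\right)^{2} = \left(-70 + \left(-57 + 630\right)\right)^{2} = \left(-70 + 573\right)^{2} = 503^{2} = 253009$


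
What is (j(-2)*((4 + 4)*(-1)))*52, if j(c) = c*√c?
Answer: 832*I*√2 ≈ 1176.6*I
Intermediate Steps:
j(c) = c^(3/2)
(j(-2)*((4 + 4)*(-1)))*52 = ((-2)^(3/2)*((4 + 4)*(-1)))*52 = ((-2*I*√2)*(8*(-1)))*52 = (-2*I*√2*(-8))*52 = (16*I*√2)*52 = 832*I*√2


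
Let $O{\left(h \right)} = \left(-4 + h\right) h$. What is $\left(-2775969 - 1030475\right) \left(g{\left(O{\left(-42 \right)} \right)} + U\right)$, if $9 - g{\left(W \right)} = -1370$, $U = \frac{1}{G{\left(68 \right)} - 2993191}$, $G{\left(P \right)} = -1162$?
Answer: $- \frac{15717617233992984}{2994353} \approx -5.2491 \cdot 10^{9}$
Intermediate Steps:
$O{\left(h \right)} = h \left(-4 + h\right)$
$U = - \frac{1}{2994353}$ ($U = \frac{1}{-1162 - 2993191} = \frac{1}{-2994353} = - \frac{1}{2994353} \approx -3.3396 \cdot 10^{-7}$)
$g{\left(W \right)} = 1379$ ($g{\left(W \right)} = 9 - -1370 = 9 + 1370 = 1379$)
$\left(-2775969 - 1030475\right) \left(g{\left(O{\left(-42 \right)} \right)} + U\right) = \left(-2775969 - 1030475\right) \left(1379 - \frac{1}{2994353}\right) = \left(-3806444\right) \frac{4129212786}{2994353} = - \frac{15717617233992984}{2994353}$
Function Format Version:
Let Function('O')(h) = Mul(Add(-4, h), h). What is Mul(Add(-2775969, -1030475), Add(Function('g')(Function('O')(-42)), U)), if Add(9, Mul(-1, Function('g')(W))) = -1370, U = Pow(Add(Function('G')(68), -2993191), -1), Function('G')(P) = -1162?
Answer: Rational(-15717617233992984, 2994353) ≈ -5.2491e+9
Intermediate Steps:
Function('O')(h) = Mul(h, Add(-4, h))
U = Rational(-1, 2994353) (U = Pow(Add(-1162, -2993191), -1) = Pow(-2994353, -1) = Rational(-1, 2994353) ≈ -3.3396e-7)
Function('g')(W) = 1379 (Function('g')(W) = Add(9, Mul(-1, -1370)) = Add(9, 1370) = 1379)
Mul(Add(-2775969, -1030475), Add(Function('g')(Function('O')(-42)), U)) = Mul(Add(-2775969, -1030475), Add(1379, Rational(-1, 2994353))) = Mul(-3806444, Rational(4129212786, 2994353)) = Rational(-15717617233992984, 2994353)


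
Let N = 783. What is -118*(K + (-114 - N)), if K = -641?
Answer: 181484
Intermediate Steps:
-118*(K + (-114 - N)) = -118*(-641 + (-114 - 1*783)) = -118*(-641 + (-114 - 783)) = -118*(-641 - 897) = -118*(-1538) = 181484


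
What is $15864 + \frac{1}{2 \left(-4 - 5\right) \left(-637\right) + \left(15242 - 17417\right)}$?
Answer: $\frac{147392425}{9291} \approx 15864.0$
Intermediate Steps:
$15864 + \frac{1}{2 \left(-4 - 5\right) \left(-637\right) + \left(15242 - 17417\right)} = 15864 + \frac{1}{2 \left(-9\right) \left(-637\right) + \left(15242 - 17417\right)} = 15864 + \frac{1}{\left(-18\right) \left(-637\right) - 2175} = 15864 + \frac{1}{11466 - 2175} = 15864 + \frac{1}{9291} = \frac{147392425}{9291}$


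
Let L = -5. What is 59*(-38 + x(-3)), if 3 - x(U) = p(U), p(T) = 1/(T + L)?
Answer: -16461/8 ≈ -2057.6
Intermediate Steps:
p(T) = 1/(-5 + T) (p(T) = 1/(T - 5) = 1/(-5 + T))
x(U) = 3 - 1/(-5 + U)
59*(-38 + x(-3)) = 59*(-38 + (-16 + 3*(-3))/(-5 - 3)) = 59*(-38 + (-16 - 9)/(-8)) = 59*(-38 - 1/8*(-25)) = 59*(-38 + 25/8) = 59*(-279/8) = -16461/8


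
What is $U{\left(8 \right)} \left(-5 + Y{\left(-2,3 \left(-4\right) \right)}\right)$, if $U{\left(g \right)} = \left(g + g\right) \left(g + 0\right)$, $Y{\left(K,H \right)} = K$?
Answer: $-896$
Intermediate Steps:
$U{\left(g \right)} = 2 g^{2}$ ($U{\left(g \right)} = 2 g g = 2 g^{2}$)
$U{\left(8 \right)} \left(-5 + Y{\left(-2,3 \left(-4\right) \right)}\right) = 2 \cdot 8^{2} \left(-5 - 2\right) = 2 \cdot 64 \left(-7\right) = 128 \left(-7\right) = -896$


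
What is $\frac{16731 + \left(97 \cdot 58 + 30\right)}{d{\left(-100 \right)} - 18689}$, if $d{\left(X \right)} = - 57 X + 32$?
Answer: $- \frac{22387}{12957} \approx -1.7278$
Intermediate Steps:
$d{\left(X \right)} = 32 - 57 X$
$\frac{16731 + \left(97 \cdot 58 + 30\right)}{d{\left(-100 \right)} - 18689} = \frac{16731 + \left(97 \cdot 58 + 30\right)}{\left(32 - -5700\right) - 18689} = \frac{16731 + \left(5626 + 30\right)}{\left(32 + 5700\right) - 18689} = \frac{16731 + 5656}{5732 - 18689} = \frac{22387}{-12957} = 22387 \left(- \frac{1}{12957}\right) = - \frac{22387}{12957}$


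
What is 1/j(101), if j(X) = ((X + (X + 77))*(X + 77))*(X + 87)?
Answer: 1/9336456 ≈ 1.0711e-7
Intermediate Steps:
j(X) = (77 + X)*(77 + 2*X)*(87 + X) (j(X) = ((X + (77 + X))*(77 + X))*(87 + X) = ((77 + 2*X)*(77 + X))*(87 + X) = ((77 + X)*(77 + 2*X))*(87 + X) = (77 + X)*(77 + 2*X)*(87 + X))
1/j(101) = 1/(515823 + 2*101³ + 405*101² + 26026*101) = 1/(515823 + 2*1030301 + 405*10201 + 2628626) = 1/(515823 + 2060602 + 4131405 + 2628626) = 1/9336456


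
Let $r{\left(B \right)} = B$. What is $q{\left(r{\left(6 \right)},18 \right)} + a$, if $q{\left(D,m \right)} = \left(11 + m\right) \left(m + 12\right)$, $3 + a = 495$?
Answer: $1362$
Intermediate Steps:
$a = 492$ ($a = -3 + 495 = 492$)
$q{\left(D,m \right)} = \left(11 + m\right) \left(12 + m\right)$
$q{\left(r{\left(6 \right)},18 \right)} + a = \left(132 + 18^{2} + 23 \cdot 18\right) + 492 = \left(132 + 324 + 414\right) + 492 = 870 + 492 = 1362$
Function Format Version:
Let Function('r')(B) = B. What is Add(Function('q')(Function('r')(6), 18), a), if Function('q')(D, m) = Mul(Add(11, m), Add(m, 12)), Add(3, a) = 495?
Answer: 1362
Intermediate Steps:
a = 492 (a = Add(-3, 495) = 492)
Function('q')(D, m) = Mul(Add(11, m), Add(12, m))
Add(Function('q')(Function('r')(6), 18), a) = Add(Add(132, Pow(18, 2), Mul(23, 18)), 492) = Add(Add(132, 324, 414), 492) = Add(870, 492) = 1362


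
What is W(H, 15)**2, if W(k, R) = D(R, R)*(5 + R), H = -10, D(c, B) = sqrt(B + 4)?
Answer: 7600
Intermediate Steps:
D(c, B) = sqrt(4 + B)
W(k, R) = sqrt(4 + R)*(5 + R)
W(H, 15)**2 = (sqrt(4 + 15)*(5 + 15))**2 = (sqrt(19)*20)**2 = (20*sqrt(19))**2 = 7600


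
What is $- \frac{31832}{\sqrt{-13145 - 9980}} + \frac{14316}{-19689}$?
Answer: $- \frac{4772}{6563} + \frac{31832 i \sqrt{37}}{925} \approx -0.72711 + 209.33 i$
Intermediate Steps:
$- \frac{31832}{\sqrt{-13145 - 9980}} + \frac{14316}{-19689} = - \frac{31832}{\sqrt{-23125}} + 14316 \left(- \frac{1}{19689}\right) = - \frac{31832}{25 i \sqrt{37}} - \frac{4772}{6563} = - 31832 \left(- \frac{i \sqrt{37}}{925}\right) - \frac{4772}{6563} = \frac{31832 i \sqrt{37}}{925} - \frac{4772}{6563} = - \frac{4772}{6563} + \frac{31832 i \sqrt{37}}{925}$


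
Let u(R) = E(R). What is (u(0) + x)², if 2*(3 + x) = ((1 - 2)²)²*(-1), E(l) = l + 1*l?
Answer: 49/4 ≈ 12.250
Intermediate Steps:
E(l) = 2*l (E(l) = l + l = 2*l)
u(R) = 2*R
x = -7/2 (x = -3 + (((1 - 2)²)²*(-1))/2 = -3 + (((-1)²)²*(-1))/2 = -3 + (1²*(-1))/2 = -3 + (1*(-1))/2 = -3 + (½)*(-1) = -3 - ½ = -7/2 ≈ -3.5000)
(u(0) + x)² = (2*0 - 7/2)² = (0 - 7/2)² = (-7/2)² = 49/4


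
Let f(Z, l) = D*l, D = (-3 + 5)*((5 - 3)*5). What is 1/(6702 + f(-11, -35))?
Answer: 1/6002 ≈ 0.00016661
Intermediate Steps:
D = 20 (D = 2*(2*5) = 2*10 = 20)
f(Z, l) = 20*l
1/(6702 + f(-11, -35)) = 1/(6702 + 20*(-35)) = 1/(6702 - 700) = 1/6002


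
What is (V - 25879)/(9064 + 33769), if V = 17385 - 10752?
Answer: -19246/42833 ≈ -0.44933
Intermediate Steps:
V = 6633
(V - 25879)/(9064 + 33769) = (6633 - 25879)/(9064 + 33769) = -19246/42833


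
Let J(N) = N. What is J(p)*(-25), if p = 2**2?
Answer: -100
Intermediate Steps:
p = 4
J(p)*(-25) = 4*(-25) = -100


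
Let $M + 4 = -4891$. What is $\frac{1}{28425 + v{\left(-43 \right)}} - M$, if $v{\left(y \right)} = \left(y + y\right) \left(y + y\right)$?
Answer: $\frac{175343796}{35821} \approx 4895.0$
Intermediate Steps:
$M = -4895$ ($M = -4 - 4891 = -4895$)
$v{\left(y \right)} = 4 y^{2}$ ($v{\left(y \right)} = 2 y 2 y = 4 y^{2}$)
$\frac{1}{28425 + v{\left(-43 \right)}} - M = \frac{1}{28425 + 4 \left(-43\right)^{2}} - -4895 = \frac{1}{28425 + 4 \cdot 1849} + 4895 = \frac{1}{28425 + 7396} + 4895 = \frac{1}{35821} + 4895 = \frac{175343796}{35821}$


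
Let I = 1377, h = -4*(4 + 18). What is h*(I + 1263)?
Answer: -232320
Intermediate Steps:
h = -88 (h = -4*22 = -88)
h*(I + 1263) = -88*(1377 + 1263) = -88*2640 = -232320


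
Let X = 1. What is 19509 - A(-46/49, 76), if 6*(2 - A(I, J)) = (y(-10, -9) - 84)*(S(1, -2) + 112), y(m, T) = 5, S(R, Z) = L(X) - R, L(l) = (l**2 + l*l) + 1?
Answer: 18006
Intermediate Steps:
L(l) = 1 + 2*l**2 (L(l) = (l**2 + l**2) + 1 = 2*l**2 + 1 = 1 + 2*l**2)
S(R, Z) = 3 - R (S(R, Z) = (1 + 2*1**2) - R = (1 + 2*1) - R = (1 + 2) - R = 3 - R)
A(I, J) = 1503 (A(I, J) = 2 - (5 - 84)*((3 - 1*1) + 112)/6 = 2 - (-79)*((3 - 1) + 112)/6 = 2 - (-79)*(2 + 112)/6 = 2 - (-79)*114/6 = 2 - 1/6*(-9006) = 2 + 1501 = 1503)
19509 - A(-46/49, 76) = 19509 - 1*1503 = 19509 - 1503 = 18006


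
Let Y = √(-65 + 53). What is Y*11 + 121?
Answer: 121 + 22*I*√3 ≈ 121.0 + 38.105*I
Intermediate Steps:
Y = 2*I*√3 (Y = √(-12) = 2*I*√3 ≈ 3.4641*I)
Y*11 + 121 = (2*I*√3)*11 + 121 = 22*I*√3 + 121 = 121 + 22*I*√3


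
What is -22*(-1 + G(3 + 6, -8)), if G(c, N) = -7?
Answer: 176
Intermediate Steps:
-22*(-1 + G(3 + 6, -8)) = -22*(-1 - 7) = -22*(-8) = 176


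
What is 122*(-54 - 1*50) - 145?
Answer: -12833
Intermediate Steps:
122*(-54 - 1*50) - 145 = 122*(-54 - 50) - 145 = 122*(-104) - 145 = -12688 - 145 = -12833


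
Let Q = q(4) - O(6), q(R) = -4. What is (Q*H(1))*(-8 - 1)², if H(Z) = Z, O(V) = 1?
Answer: -405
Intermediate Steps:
Q = -5 (Q = -4 - 1*1 = -4 - 1 = -5)
(Q*H(1))*(-8 - 1)² = (-5*1)*(-8 - 1)² = -5*(-9)² = -5*81 = -405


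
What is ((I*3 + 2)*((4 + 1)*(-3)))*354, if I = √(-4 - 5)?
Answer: -10620 - 47790*I ≈ -10620.0 - 47790.0*I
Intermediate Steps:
I = 3*I (I = √(-9) = 3*I ≈ 3.0*I)
((I*3 + 2)*((4 + 1)*(-3)))*354 = (((3*I)*3 + 2)*((4 + 1)*(-3)))*354 = ((9*I + 2)*(5*(-3)))*354 = ((2 + 9*I)*(-15))*354 = (-30 - 135*I)*354 = -10620 - 47790*I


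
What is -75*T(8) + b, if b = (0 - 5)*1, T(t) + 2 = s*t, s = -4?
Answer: 2545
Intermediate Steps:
T(t) = -2 - 4*t
b = -5 (b = -5*1 = -5)
-75*T(8) + b = -75*(-2 - 4*8) - 5 = -75*(-2 - 32) - 5 = -75*(-34) - 5 = 2550 - 5 = 2545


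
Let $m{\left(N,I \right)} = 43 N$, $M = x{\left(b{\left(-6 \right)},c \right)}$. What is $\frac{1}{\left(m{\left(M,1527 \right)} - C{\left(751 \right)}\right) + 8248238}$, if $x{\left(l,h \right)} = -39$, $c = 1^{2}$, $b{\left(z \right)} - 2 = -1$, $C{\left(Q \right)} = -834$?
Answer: $\frac{1}{8247395} \approx 1.2125 \cdot 10^{-7}$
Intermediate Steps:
$b{\left(z \right)} = 1$ ($b{\left(z \right)} = 2 - 1 = 1$)
$c = 1$
$M = -39$
$\frac{1}{\left(m{\left(M,1527 \right)} - C{\left(751 \right)}\right) + 8248238} = \frac{1}{\left(43 \left(-39\right) - -834\right) + 8248238} = \frac{1}{\left(-1677 + 834\right) + 8248238} = \frac{1}{-843 + 8248238} = \frac{1}{8247395}$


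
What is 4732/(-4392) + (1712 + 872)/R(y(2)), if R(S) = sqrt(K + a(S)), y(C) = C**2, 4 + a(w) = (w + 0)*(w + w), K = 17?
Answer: -1183/1098 + 2584*sqrt(5)/15 ≈ 384.12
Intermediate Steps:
a(w) = -4 + 2*w**2 (a(w) = -4 + (w + 0)*(w + w) = -4 + w*(2*w) = -4 + 2*w**2)
R(S) = sqrt(13 + 2*S**2) (R(S) = sqrt(17 + (-4 + 2*S**2)) = sqrt(13 + 2*S**2))
4732/(-4392) + (1712 + 872)/R(y(2)) = 4732/(-4392) + (1712 + 872)/(sqrt(13 + 2*(2**2)**2)) = 4732*(-1/4392) + 2584/(sqrt(13 + 2*4**2)) = -1183/1098 + 2584/(sqrt(13 + 2*16)) = -1183/1098 + 2584/(sqrt(13 + 32)) = -1183/1098 + 2584/(sqrt(45)) = -1183/1098 + 2584/((3*sqrt(5))) = -1183/1098 + 2584*(sqrt(5)/15) = -1183/1098 + 2584*sqrt(5)/15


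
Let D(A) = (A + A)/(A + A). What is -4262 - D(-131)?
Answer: -4263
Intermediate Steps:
D(A) = 1 (D(A) = (2*A)/((2*A)) = (2*A)*(1/(2*A)) = 1)
-4262 - D(-131) = -4262 - 1*1 = -4262 - 1 = -4263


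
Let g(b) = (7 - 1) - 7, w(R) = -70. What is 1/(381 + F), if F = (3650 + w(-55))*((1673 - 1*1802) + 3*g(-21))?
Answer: -1/472179 ≈ -2.1178e-6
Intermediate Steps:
g(b) = -1 (g(b) = 6 - 7 = -1)
F = -472560 (F = (3650 - 70)*((1673 - 1*1802) + 3*(-1)) = 3580*((1673 - 1802) - 3) = 3580*(-129 - 3) = 3580*(-132) = -472560)
1/(381 + F) = 1/(381 - 472560) = 1/(-472179) = -1/472179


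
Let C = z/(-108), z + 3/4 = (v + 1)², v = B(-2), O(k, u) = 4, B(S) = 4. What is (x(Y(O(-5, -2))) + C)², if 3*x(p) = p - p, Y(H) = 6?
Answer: 9409/186624 ≈ 0.050417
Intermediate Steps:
v = 4
z = 97/4 (z = -¾ + (4 + 1)² = -¾ + 5² = -¾ + 25 = 97/4 ≈ 24.250)
x(p) = 0 (x(p) = (p - p)/3 = (⅓)*0 = 0)
C = -97/432 (C = (97/4)/(-108) = (97/4)*(-1/108) = -97/432 ≈ -0.22454)
(x(Y(O(-5, -2))) + C)² = (0 - 97/432)² = (-97/432)² = 9409/186624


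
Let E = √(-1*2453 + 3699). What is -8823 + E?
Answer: -8823 + √1246 ≈ -8787.7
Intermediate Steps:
E = √1246 (E = √(-2453 + 3699) = √1246 ≈ 35.299)
-8823 + E = -8823 + √1246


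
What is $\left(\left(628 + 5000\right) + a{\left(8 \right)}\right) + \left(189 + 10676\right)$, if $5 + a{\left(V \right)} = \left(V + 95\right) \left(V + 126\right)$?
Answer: $30290$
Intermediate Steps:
$a{\left(V \right)} = -5 + \left(95 + V\right) \left(126 + V\right)$ ($a{\left(V \right)} = -5 + \left(V + 95\right) \left(V + 126\right) = -5 + \left(95 + V\right) \left(126 + V\right)$)
$\left(\left(628 + 5000\right) + a{\left(8 \right)}\right) + \left(189 + 10676\right) = \left(\left(628 + 5000\right) + \left(11965 + 8^{2} + 221 \cdot 8\right)\right) + \left(189 + 10676\right) = \left(5628 + \left(11965 + 64 + 1768\right)\right) + 10865 = \left(5628 + 13797\right) + 10865 = 19425 + 10865 = 30290$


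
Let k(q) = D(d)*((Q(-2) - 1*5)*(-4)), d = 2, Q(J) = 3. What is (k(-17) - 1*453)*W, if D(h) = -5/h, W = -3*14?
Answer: 19866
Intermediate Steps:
W = -42
k(q) = -20 (k(q) = (-5/2)*((3 - 1*5)*(-4)) = (-5*½)*((3 - 5)*(-4)) = -(-5)*(-4) = -5/2*8 = -20)
(k(-17) - 1*453)*W = (-20 - 1*453)*(-42) = (-20 - 453)*(-42) = -473*(-42) = 19866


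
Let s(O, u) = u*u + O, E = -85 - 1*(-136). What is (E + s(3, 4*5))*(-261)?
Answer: -118494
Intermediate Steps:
E = 51 (E = -85 + 136 = 51)
s(O, u) = O + u² (s(O, u) = u² + O = O + u²)
(E + s(3, 4*5))*(-261) = (51 + (3 + (4*5)²))*(-261) = (51 + (3 + 20²))*(-261) = (51 + (3 + 400))*(-261) = (51 + 403)*(-261) = 454*(-261) = -118494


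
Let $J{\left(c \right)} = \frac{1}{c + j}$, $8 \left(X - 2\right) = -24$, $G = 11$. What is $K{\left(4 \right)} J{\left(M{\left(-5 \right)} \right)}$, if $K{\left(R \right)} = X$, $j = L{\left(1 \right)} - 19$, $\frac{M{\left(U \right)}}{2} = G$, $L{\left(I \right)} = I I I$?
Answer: $- \frac{1}{4} \approx -0.25$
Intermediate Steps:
$L{\left(I \right)} = I^{3}$ ($L{\left(I \right)} = I^{2} I = I^{3}$)
$X = -1$ ($X = 2 + \frac{1}{8} \left(-24\right) = 2 - 3 = -1$)
$M{\left(U \right)} = 22$ ($M{\left(U \right)} = 2 \cdot 11 = 22$)
$j = -18$ ($j = 1^{3} - 19 = 1 - 19 = -18$)
$K{\left(R \right)} = -1$
$J{\left(c \right)} = \frac{1}{-18 + c}$ ($J{\left(c \right)} = \frac{1}{c - 18} = \frac{1}{-18 + c}$)
$K{\left(4 \right)} J{\left(M{\left(-5 \right)} \right)} = - \frac{1}{-18 + 22} = - \frac{1}{4}$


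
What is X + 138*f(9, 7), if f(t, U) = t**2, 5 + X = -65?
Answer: 11108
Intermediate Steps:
X = -70 (X = -5 - 65 = -70)
X + 138*f(9, 7) = -70 + 138*9**2 = -70 + 138*81 = -70 + 11178 = 11108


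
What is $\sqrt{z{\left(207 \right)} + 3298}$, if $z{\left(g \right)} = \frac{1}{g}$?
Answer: $\frac{\sqrt{15701801}}{69} \approx 57.428$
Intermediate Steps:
$\sqrt{z{\left(207 \right)} + 3298} = \sqrt{\frac{1}{207} + 3298} = \sqrt{\frac{682687}{207}} = \frac{\sqrt{15701801}}{69}$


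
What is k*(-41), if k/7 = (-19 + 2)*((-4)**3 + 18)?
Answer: -224434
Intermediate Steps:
k = 5474 (k = 7*((-19 + 2)*((-4)**3 + 18)) = 7*(-17*(-64 + 18)) = 7*(-17*(-46)) = 7*782 = 5474)
k*(-41) = 5474*(-41) = -224434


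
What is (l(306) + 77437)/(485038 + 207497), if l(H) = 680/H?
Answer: 696953/6232815 ≈ 0.11182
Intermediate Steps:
(l(306) + 77437)/(485038 + 207497) = (680/306 + 77437)/(485038 + 207497) = (680*(1/306) + 77437)/692535 = (20/9 + 77437)*(1/692535) = (696953/9)*(1/692535) = 696953/6232815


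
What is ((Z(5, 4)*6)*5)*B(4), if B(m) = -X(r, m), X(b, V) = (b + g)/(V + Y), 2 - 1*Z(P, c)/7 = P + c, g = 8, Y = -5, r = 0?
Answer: -11760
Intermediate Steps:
Z(P, c) = 14 - 7*P - 7*c (Z(P, c) = 14 - 7*(P + c) = 14 + (-7*P - 7*c) = 14 - 7*P - 7*c)
X(b, V) = (8 + b)/(-5 + V) (X(b, V) = (b + 8)/(V - 5) = (8 + b)/(-5 + V))
B(m) = -8/(-5 + m) (B(m) = -(8 + 0)/(-5 + m) = -8/(-5 + m))
((Z(5, 4)*6)*5)*B(4) = (((14 - 7*5 - 7*4)*6)*5)*(-8/(-5 + 4)) = (((14 - 35 - 28)*6)*5)*(-8/(-1)) = (-49*6*5)*(-8*(-1)) = -294*5*8 = -1470*8 = -11760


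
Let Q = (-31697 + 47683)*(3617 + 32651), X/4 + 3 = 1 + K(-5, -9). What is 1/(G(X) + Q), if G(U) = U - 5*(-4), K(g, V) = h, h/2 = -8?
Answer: 1/579780196 ≈ 1.7248e-9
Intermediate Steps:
h = -16 (h = 2*(-8) = -16)
K(g, V) = -16
X = -72 (X = -12 + 4*(1 - 16) = -12 + 4*(-15) = -12 - 60 = -72)
G(U) = 20 + U (G(U) = U + 20 = 20 + U)
Q = 579780248 (Q = 15986*36268 = 579780248)
1/(G(X) + Q) = 1/((20 - 72) + 579780248) = 1/(-52 + 579780248) = 1/579780196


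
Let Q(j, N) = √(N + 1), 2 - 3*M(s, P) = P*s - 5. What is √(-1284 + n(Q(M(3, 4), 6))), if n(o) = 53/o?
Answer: √(-62916 + 371*√7)/7 ≈ 35.552*I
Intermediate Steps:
M(s, P) = 7/3 - P*s/3 (M(s, P) = ⅔ - (P*s - 5)/3 = ⅔ - (-5 + P*s)/3 = ⅔ + (5/3 - P*s/3) = 7/3 - P*s/3)
Q(j, N) = √(1 + N)
√(-1284 + n(Q(M(3, 4), 6))) = √(-1284 + 53/(√(1 + 6))) = √(-1284 + 53/(√7)) = √(-1284 + 53*(√7/7)) = √(-1284 + 53*√7/7)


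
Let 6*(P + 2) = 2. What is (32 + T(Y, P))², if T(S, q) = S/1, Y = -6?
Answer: 676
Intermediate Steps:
P = -5/3 (P = -2 + (⅙)*2 = -2 + ⅓ = -5/3 ≈ -1.6667)
T(S, q) = S (T(S, q) = S*1 = S)
(32 + T(Y, P))² = (32 - 6)² = 26² = 676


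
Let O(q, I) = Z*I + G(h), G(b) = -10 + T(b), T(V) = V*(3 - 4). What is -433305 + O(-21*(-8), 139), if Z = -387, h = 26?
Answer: -487134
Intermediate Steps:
T(V) = -V (T(V) = V*(-1) = -V)
G(b) = -10 - b
O(q, I) = -36 - 387*I (O(q, I) = -387*I + (-10 - 1*26) = -387*I + (-10 - 26) = -387*I - 36 = -36 - 387*I)
-433305 + O(-21*(-8), 139) = -433305 + (-36 - 387*139) = -433305 + (-36 - 53793) = -433305 - 53829 = -487134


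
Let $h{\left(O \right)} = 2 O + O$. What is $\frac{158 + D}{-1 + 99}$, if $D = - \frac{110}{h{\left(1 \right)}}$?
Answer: $\frac{26}{21} \approx 1.2381$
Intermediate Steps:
$h{\left(O \right)} = 3 O$
$D = - \frac{110}{3}$ ($D = - \frac{110}{3 \cdot 1} = - \frac{110}{3} \approx -36.667$)
$\frac{158 + D}{-1 + 99} = \frac{158 - \frac{110}{3}}{-1 + 99} = \frac{364}{3 \cdot 98} = \frac{364}{3} \cdot \frac{1}{98} = \frac{26}{21}$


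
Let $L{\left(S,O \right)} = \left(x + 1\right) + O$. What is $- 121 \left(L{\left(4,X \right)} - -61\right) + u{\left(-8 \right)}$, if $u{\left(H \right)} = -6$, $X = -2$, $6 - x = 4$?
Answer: $-7508$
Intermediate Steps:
$x = 2$ ($x = 6 - 4 = 2$)
$L{\left(S,O \right)} = 3 + O$ ($L{\left(S,O \right)} = \left(2 + 1\right) + O = 3 + O$)
$- 121 \left(L{\left(4,X \right)} - -61\right) + u{\left(-8 \right)} = - 121 \left(\left(3 - 2\right) - -61\right) - 6 = - 121 \left(1 + 61\right) - 6 = \left(-121\right) 62 - 6 = -7502 - 6 = -7508$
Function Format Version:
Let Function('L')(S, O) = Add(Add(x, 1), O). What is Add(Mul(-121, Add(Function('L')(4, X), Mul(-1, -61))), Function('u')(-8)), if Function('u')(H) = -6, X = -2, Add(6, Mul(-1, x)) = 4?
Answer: -7508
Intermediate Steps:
x = 2 (x = Add(6, Mul(-1, 4)) = Add(6, -4) = 2)
Function('L')(S, O) = Add(3, O) (Function('L')(S, O) = Add(Add(2, 1), O) = Add(3, O))
Add(Mul(-121, Add(Function('L')(4, X), Mul(-1, -61))), Function('u')(-8)) = Add(Mul(-121, Add(Add(3, -2), Mul(-1, -61))), -6) = Add(Mul(-121, Add(1, 61)), -6) = Add(Mul(-121, 62), -6) = Add(-7502, -6) = -7508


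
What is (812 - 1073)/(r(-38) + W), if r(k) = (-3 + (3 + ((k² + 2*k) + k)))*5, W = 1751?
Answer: -261/8401 ≈ -0.031068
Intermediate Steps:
r(k) = 5*k² + 15*k (r(k) = (-3 + (3 + (k² + 3*k)))*5 = (-3 + (3 + k² + 3*k))*5 = (k² + 3*k)*5 = 5*k² + 15*k)
(812 - 1073)/(r(-38) + W) = (812 - 1073)/(5*(-38)*(3 - 38) + 1751) = -261/(5*(-38)*(-35) + 1751) = -261/(6650 + 1751) = -261/8401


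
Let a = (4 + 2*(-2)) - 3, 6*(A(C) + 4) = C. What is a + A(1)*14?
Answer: -170/3 ≈ -56.667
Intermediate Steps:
A(C) = -4 + C/6
a = -3 (a = (4 - 4) - 3 = 0 - 3 = -3)
a + A(1)*14 = -3 + (-4 + (⅙)*1)*14 = -3 + (-4 + ⅙)*14 = -3 - 23/6*14 = -3 - 161/3 = -170/3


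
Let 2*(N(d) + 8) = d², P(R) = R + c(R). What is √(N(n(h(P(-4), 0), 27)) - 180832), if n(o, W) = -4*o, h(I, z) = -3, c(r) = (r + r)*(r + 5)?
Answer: 4*I*√11298 ≈ 425.17*I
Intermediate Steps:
c(r) = 2*r*(5 + r) (c(r) = (2*r)*(5 + r) = 2*r*(5 + r))
P(R) = R + 2*R*(5 + R)
N(d) = -8 + d²/2
√(N(n(h(P(-4), 0), 27)) - 180832) = √((-8 + (-4*(-3))²/2) - 180832) = √((-8 + (½)*12²) - 180832) = √((-8 + (½)*144) - 180832) = √((-8 + 72) - 180832) = √(64 - 180832) = √(-180768) = 4*I*√11298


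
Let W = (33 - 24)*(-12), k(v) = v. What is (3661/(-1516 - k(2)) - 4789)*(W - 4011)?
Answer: 9986327399/506 ≈ 1.9736e+7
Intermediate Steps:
W = -108 (W = 9*(-12) = -108)
(3661/(-1516 - k(2)) - 4789)*(W - 4011) = (3661/(-1516 - 1*2) - 4789)*(-108 - 4011) = (3661/(-1516 - 2) - 4789)*(-4119) = (3661/(-1518) - 4789)*(-4119) = (3661*(-1/1518) - 4789)*(-4119) = (-3661/1518 - 4789)*(-4119) = -7273363/1518*(-4119) = 9986327399/506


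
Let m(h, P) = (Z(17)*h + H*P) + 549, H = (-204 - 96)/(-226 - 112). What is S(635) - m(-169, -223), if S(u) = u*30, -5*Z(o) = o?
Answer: 15315058/845 ≈ 18124.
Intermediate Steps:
Z(o) = -o/5
S(u) = 30*u
H = 150/169 (H = -300/(-338) = -300*(-1/338) = 150/169 ≈ 0.88757)
m(h, P) = 549 - 17*h/5 + 150*P/169 (m(h, P) = ((-1/5*17)*h + 150*P/169) + 549 = (-17*h/5 + 150*P/169) + 549 = 549 - 17*h/5 + 150*P/169)
S(635) - m(-169, -223) = 30*635 - (549 - 17/5*(-169) + (150/169)*(-223)) = 19050 - (549 + 2873/5 - 33450/169) = 19050 - 1*782192/845 = 19050 - 782192/845 = 15315058/845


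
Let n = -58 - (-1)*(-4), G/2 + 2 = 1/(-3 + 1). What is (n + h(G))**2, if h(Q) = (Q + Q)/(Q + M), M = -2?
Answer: 179776/49 ≈ 3668.9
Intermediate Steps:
G = -5 (G = -4 + 2/(-3 + 1) = -4 + 2/(-2) = -4 + 2*(-1/2) = -4 - 1 = -5)
n = -62 (n = -58 - 1*4 = -58 - 4 = -62)
h(Q) = 2*Q/(-2 + Q) (h(Q) = (Q + Q)/(Q - 2) = (2*Q)/(-2 + Q) = 2*Q/(-2 + Q))
(n + h(G))**2 = (-62 + 2*(-5)/(-2 - 5))**2 = (-62 + 2*(-5)/(-7))**2 = (-62 + 2*(-5)*(-1/7))**2 = (-62 + 10/7)**2 = (-424/7)**2 = 179776/49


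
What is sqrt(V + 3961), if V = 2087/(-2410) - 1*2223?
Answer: sqrt(10089448130)/2410 ≈ 41.679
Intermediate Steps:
V = -5359517/2410 (V = 2087*(-1/2410) - 2223 = -2087/2410 - 2223 = -5359517/2410 ≈ -2223.9)
sqrt(V + 3961) = sqrt(-5359517/2410 + 3961) = sqrt(4186493/2410) = sqrt(10089448130)/2410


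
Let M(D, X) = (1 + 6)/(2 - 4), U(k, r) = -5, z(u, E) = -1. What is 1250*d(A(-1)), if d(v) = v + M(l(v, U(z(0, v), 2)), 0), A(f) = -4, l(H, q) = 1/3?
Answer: -9375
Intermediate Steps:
l(H, q) = ⅓
M(D, X) = -7/2 (M(D, X) = 7/(-2) = 7*(-½) = -7/2)
d(v) = -7/2 + v (d(v) = v - 7/2 = -7/2 + v)
1250*d(A(-1)) = 1250*(-7/2 - 4) = 1250*(-15/2) = -9375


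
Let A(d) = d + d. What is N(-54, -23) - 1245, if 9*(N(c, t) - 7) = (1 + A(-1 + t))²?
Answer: -8933/9 ≈ -992.56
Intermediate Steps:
A(d) = 2*d
N(c, t) = 7 + (-1 + 2*t)²/9 (N(c, t) = 7 + (1 + 2*(-1 + t))²/9 = 7 + (1 + (-2 + 2*t))²/9 = 7 + (-1 + 2*t)²/9)
N(-54, -23) - 1245 = (7 + (-1 + 2*(-23))²/9) - 1245 = (7 + (-1 - 46)²/9) - 1245 = (7 + (⅑)*(-47)²) - 1245 = (7 + (⅑)*2209) - 1245 = (7 + 2209/9) - 1245 = 2272/9 - 1245 = -8933/9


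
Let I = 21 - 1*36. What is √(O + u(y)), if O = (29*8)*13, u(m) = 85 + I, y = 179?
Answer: √3086 ≈ 55.552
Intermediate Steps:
I = -15 (I = 21 - 36 = -15)
u(m) = 70 (u(m) = 85 - 15 = 70)
O = 3016 (O = 232*13 = 3016)
√(O + u(y)) = √(3016 + 70) = √3086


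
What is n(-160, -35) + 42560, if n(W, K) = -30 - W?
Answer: 42690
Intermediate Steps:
n(-160, -35) + 42560 = (-30 - 1*(-160)) + 42560 = (-30 + 160) + 42560 = 130 + 42560 = 42690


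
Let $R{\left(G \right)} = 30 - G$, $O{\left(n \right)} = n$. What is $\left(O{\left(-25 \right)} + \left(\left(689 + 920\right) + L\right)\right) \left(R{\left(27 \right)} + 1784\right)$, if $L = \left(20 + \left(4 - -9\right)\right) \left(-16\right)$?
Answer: $1887072$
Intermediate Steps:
$L = -528$ ($L = \left(20 + \left(4 + 9\right)\right) \left(-16\right) = \left(20 + 13\right) \left(-16\right) = 33 \left(-16\right) = -528$)
$\left(O{\left(-25 \right)} + \left(\left(689 + 920\right) + L\right)\right) \left(R{\left(27 \right)} + 1784\right) = \left(-25 + \left(\left(689 + 920\right) - 528\right)\right) \left(\left(30 - 27\right) + 1784\right) = \left(-25 + \left(1609 - 528\right)\right) \left(\left(30 - 27\right) + 1784\right) = \left(-25 + 1081\right) \left(3 + 1784\right) = 1056 \cdot 1787 = 1887072$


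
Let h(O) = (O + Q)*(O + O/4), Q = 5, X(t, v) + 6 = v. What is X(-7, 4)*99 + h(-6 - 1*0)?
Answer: -381/2 ≈ -190.50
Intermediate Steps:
X(t, v) = -6 + v
h(O) = 5*O*(5 + O)/4 (h(O) = (O + 5)*(O + O/4) = (5 + O)*(O + O*(¼)) = (5 + O)*(O + O/4) = (5 + O)*(5*O/4) = 5*O*(5 + O)/4)
X(-7, 4)*99 + h(-6 - 1*0) = (-6 + 4)*99 + 5*(-6 - 1*0)*(5 + (-6 - 1*0))/4 = -2*99 + 5*(-6 + 0)*(5 + (-6 + 0))/4 = -198 + (5/4)*(-6)*(5 - 6) = -198 + (5/4)*(-6)*(-1) = -198 + 15/2 = -381/2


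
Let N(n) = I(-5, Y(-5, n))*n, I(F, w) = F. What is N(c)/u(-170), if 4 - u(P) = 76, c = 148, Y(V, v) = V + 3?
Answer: 185/18 ≈ 10.278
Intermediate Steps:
Y(V, v) = 3 + V
u(P) = -72 (u(P) = 4 - 1*76 = 4 - 76 = -72)
N(n) = -5*n
N(c)/u(-170) = -5*148/(-72) = -740*(-1/72) = 185/18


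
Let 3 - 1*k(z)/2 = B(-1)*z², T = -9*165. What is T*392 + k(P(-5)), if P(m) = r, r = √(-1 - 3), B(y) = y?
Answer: -582122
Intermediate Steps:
r = 2*I (r = √(-4) = 2*I ≈ 2.0*I)
P(m) = 2*I
T = -1485
k(z) = 6 + 2*z² (k(z) = 6 - (-2)*z² = 6 + 2*z²)
T*392 + k(P(-5)) = -1485*392 + (6 + 2*(2*I)²) = -582120 + (6 + 2*(-4)) = -582120 + (6 - 8) = -582120 - 2 = -582122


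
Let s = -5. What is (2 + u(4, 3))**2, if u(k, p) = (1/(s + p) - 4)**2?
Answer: 7921/16 ≈ 495.06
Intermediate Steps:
u(k, p) = (-4 + 1/(-5 + p))**2 (u(k, p) = (1/(-5 + p) - 4)**2 = (-4 + 1/(-5 + p))**2)
(2 + u(4, 3))**2 = (2 + (-21 + 4*3)**2/(-5 + 3)**2)**2 = (2 + (-21 + 12)**2/(-2)**2)**2 = (2 + (-9)**2*(1/4))**2 = (2 + 81*(1/4))**2 = (2 + 81/4)**2 = (89/4)**2 = 7921/16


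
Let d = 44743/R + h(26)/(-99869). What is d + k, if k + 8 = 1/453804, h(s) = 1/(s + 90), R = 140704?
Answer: -355155058600855739/46232084088494304 ≈ -7.6820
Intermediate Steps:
h(s) = 1/(90 + s)
k = -3630431/453804 (k = -8 + 1/453804 = -3630431/453804 ≈ -8.0000)
d = 129584686167/407507065504 (d = 44743/140704 + 1/((90 + 26)*(-99869)) = 44743*(1/140704) - 1/99869/116 = 44743/140704 + (1/116)*(-1/99869) = 44743/140704 - 1/11584804 = 129584686167/407507065504 ≈ 0.31799)
d + k = 129584686167/407507065504 - 3630431/453804 = -355155058600855739/46232084088494304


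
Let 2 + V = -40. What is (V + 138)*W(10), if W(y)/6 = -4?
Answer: -2304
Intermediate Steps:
V = -42 (V = -2 - 40 = -42)
W(y) = -24 (W(y) = 6*(-4) = -24)
(V + 138)*W(10) = (-42 + 138)*(-24) = 96*(-24) = -2304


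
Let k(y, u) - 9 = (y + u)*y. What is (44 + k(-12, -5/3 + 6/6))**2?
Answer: 42025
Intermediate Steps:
k(y, u) = 9 + y*(u + y) (k(y, u) = 9 + (y + u)*y = 9 + (u + y)*y = 9 + y*(u + y))
(44 + k(-12, -5/3 + 6/6))**2 = (44 + (9 + (-12)**2 + (-5/3 + 6/6)*(-12)))**2 = (44 + (9 + 144 + (-5*1/3 + 6*(1/6))*(-12)))**2 = (44 + (9 + 144 + (-5/3 + 1)*(-12)))**2 = (44 + (9 + 144 - 2/3*(-12)))**2 = (44 + (9 + 144 + 8))**2 = (44 + 161)**2 = 205**2 = 42025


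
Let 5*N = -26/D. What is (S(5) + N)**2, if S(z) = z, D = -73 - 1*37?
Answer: 1926544/75625 ≈ 25.475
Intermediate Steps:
D = -110 (D = -73 - 37 = -110)
N = 13/275 (N = (-26/(-110))/5 = (-26*(-1/110))/5 = (1/5)*(13/55) = 13/275 ≈ 0.047273)
(S(5) + N)**2 = (5 + 13/275)**2 = (1388/275)**2 = 1926544/75625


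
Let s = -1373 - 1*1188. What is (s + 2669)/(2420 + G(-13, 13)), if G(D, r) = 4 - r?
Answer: 108/2411 ≈ 0.044795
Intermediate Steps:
s = -2561 (s = -1373 - 1188 = -2561)
(s + 2669)/(2420 + G(-13, 13)) = (-2561 + 2669)/(2420 + (4 - 1*13)) = 108/(2420 + (4 - 13)) = 108/(2420 - 9) = 108/2411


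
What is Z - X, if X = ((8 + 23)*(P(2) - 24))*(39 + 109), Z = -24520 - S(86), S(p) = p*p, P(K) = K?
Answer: 69020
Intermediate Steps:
S(p) = p²
Z = -31916 (Z = -24520 - 1*86² = -24520 - 1*7396 = -24520 - 7396 = -31916)
X = -100936 (X = ((8 + 23)*(2 - 24))*(39 + 109) = (31*(-22))*148 = -682*148 = -100936)
Z - X = -31916 - 1*(-100936) = -31916 + 100936 = 69020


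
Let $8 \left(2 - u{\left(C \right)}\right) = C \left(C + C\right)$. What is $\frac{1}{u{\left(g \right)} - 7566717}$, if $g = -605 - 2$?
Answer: $- \frac{4}{30635309} \approx -1.3057 \cdot 10^{-7}$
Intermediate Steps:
$g = -607$
$u{\left(C \right)} = 2 - \frac{C^{2}}{4}$ ($u{\left(C \right)} = 2 - \frac{C \left(C + C\right)}{8} = 2 - \frac{C 2 C}{8} = 2 - \frac{2 C^{2}}{8} = 2 - \frac{C^{2}}{4}$)
$\frac{1}{u{\left(g \right)} - 7566717} = \frac{1}{\left(2 - \frac{\left(-607\right)^{2}}{4}\right) - 7566717} = \frac{1}{\left(2 - \frac{368449}{4}\right) - 7566717} = \frac{1}{- \frac{368441}{4} - 7566717} = \frac{1}{- \frac{30635309}{4}} = - \frac{4}{30635309}$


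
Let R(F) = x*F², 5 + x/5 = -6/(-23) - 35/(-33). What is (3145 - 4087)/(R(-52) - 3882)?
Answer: 357489/20347139 ≈ 0.017569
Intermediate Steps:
x = -13960/759 (x = -25 + 5*(-6/(-23) - 35/(-33)) = -25 + 5*(-6*(-1/23) - 35*(-1/33)) = -25 + 5*(6/23 + 35/33) = -25 + 5*(1003/759) = -25 + 5015/759 = -13960/759 ≈ -18.393)
R(F) = -13960*F²/759
(3145 - 4087)/(R(-52) - 3882) = (3145 - 4087)/(-13960/759*(-52)² - 3882) = -942/(-13960/759*2704 - 3882) = -942/(-37747840/759 - 3882) = -942/(-40694278/759) = -942*(-759/40694278) = 357489/20347139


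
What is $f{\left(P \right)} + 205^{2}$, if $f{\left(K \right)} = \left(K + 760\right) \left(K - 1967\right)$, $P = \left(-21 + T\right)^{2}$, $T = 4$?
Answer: $-1718197$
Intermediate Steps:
$P = 289$ ($P = \left(-21 + 4\right)^{2} = \left(-17\right)^{2} = 289$)
$f{\left(K \right)} = \left(-1967 + K\right) \left(760 + K\right)$ ($f{\left(K \right)} = \left(760 + K\right) \left(-1967 + K\right) = \left(-1967 + K\right) \left(760 + K\right)$)
$f{\left(P \right)} + 205^{2} = \left(-1494920 + 289^{2} - 348823\right) + 205^{2} = \left(-1494920 + 83521 - 348823\right) + 42025 = -1760222 + 42025 = -1718197$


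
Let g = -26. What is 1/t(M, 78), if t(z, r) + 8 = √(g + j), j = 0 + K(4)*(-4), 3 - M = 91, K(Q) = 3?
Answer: -4/51 - I*√38/102 ≈ -0.078431 - 0.060435*I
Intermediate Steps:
M = -88 (M = 3 - 1*91 = 3 - 91 = -88)
j = -12 (j = 0 + 3*(-4) = 0 - 12 = -12)
t(z, r) = -8 + I*√38 (t(z, r) = -8 + √(-26 - 12) = -8 + √(-38) = -8 + I*√38)
1/t(M, 78) = 1/(-8 + I*√38)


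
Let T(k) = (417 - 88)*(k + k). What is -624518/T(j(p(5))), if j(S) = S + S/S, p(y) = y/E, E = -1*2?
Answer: 624518/987 ≈ 632.74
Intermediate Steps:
E = -2
p(y) = -y/2 (p(y) = y/(-2) = y*(-½) = -y/2)
j(S) = 1 + S (j(S) = S + 1 = 1 + S)
T(k) = 658*k (T(k) = 329*(2*k) = 658*k)
-624518/T(j(p(5))) = -624518*1/(658*(1 - ½*5)) = -624518*1/(658*(1 - 5/2)) = -624518/(658*(-3/2)) = -624518/(-987) = -624518*(-1/987) = 624518/987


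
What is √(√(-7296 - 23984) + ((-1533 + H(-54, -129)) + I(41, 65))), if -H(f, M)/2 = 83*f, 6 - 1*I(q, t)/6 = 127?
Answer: √(6705 + 4*I*√1955) ≈ 81.891 + 1.08*I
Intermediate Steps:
I(q, t) = -726 (I(q, t) = 36 - 6*127 = 36 - 762 = -726)
H(f, M) = -166*f
√(√(-7296 - 23984) + ((-1533 + H(-54, -129)) + I(41, 65))) = √(√(-7296 - 23984) + ((-1533 - 166*(-54)) - 726)) = √(√(-31280) + ((-1533 + 8964) - 726)) = √(4*I*√1955 + (7431 - 726)) = √(4*I*√1955 + 6705) = √(6705 + 4*I*√1955)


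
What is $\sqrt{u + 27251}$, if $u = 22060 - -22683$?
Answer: $13 \sqrt{426} \approx 268.32$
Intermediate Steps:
$u = 44743$ ($u = 22060 + 22683 = 44743$)
$\sqrt{u + 27251} = \sqrt{44743 + 27251} = \sqrt{71994} = 13 \sqrt{426}$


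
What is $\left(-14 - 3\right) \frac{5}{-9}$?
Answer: $\frac{85}{9} \approx 9.4444$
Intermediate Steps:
$\left(-14 - 3\right) \frac{5}{-9} = - 17 \cdot 5 \left(- \frac{1}{9}\right) = \left(-17\right) \left(- \frac{5}{9}\right) = \frac{85}{9}$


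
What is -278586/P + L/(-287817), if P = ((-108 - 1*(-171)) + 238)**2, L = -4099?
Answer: -11401487609/3725215431 ≈ -3.0606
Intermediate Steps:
P = 90601 (P = ((-108 + 171) + 238)**2 = (63 + 238)**2 = 301**2 = 90601)
-278586/P + L/(-287817) = -278586/90601 - 4099/(-287817) = -278586*1/90601 - 4099*(-1/287817) = -39798/12943 + 4099/287817 = -11401487609/3725215431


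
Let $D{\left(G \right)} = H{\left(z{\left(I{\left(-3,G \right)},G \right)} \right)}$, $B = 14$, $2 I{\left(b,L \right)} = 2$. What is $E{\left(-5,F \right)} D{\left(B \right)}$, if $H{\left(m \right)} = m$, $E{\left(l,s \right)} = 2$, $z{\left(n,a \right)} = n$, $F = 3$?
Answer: $2$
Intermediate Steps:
$I{\left(b,L \right)} = 1$ ($I{\left(b,L \right)} = \frac{1}{2} \cdot 2 = 1$)
$D{\left(G \right)} = 1$
$E{\left(-5,F \right)} D{\left(B \right)} = 2 \cdot 1 = 2$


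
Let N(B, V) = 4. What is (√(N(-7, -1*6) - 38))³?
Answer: -34*I*√34 ≈ -198.25*I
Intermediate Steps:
(√(N(-7, -1*6) - 38))³ = (√(4 - 38))³ = (√(-34))³ = (I*√34)³ = -34*I*√34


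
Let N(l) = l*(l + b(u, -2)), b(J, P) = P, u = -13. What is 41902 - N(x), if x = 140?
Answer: 22582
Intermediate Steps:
N(l) = l*(-2 + l) (N(l) = l*(l - 2) = l*(-2 + l))
41902 - N(x) = 41902 - 140*(-2 + 140) = 41902 - 140*138 = 41902 - 1*19320 = 41902 - 19320 = 22582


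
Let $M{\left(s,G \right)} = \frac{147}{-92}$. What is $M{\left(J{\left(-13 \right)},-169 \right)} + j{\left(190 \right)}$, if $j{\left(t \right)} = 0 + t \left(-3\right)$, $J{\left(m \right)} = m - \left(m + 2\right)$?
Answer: $- \frac{52587}{92} \approx -571.6$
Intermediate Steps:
$J{\left(m \right)} = -2$ ($J{\left(m \right)} = m - \left(2 + m\right) = -2$)
$j{\left(t \right)} = - 3 t$ ($j{\left(t \right)} = 0 - 3 t = - 3 t$)
$M{\left(s,G \right)} = - \frac{147}{92}$ ($M{\left(s,G \right)} = 147 \left(- \frac{1}{92}\right) = - \frac{147}{92}$)
$M{\left(J{\left(-13 \right)},-169 \right)} + j{\left(190 \right)} = - \frac{147}{92} - 570 = - \frac{52587}{92}$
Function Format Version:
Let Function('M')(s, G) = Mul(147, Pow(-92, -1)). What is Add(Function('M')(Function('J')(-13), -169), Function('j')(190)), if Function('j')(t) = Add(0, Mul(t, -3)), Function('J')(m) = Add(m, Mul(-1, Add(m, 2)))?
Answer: Rational(-52587, 92) ≈ -571.60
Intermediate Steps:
Function('J')(m) = -2 (Function('J')(m) = Add(m, Mul(-1, Add(2, m))) = Add(m, Add(-2, Mul(-1, m))) = -2)
Function('j')(t) = Mul(-3, t) (Function('j')(t) = Add(0, Mul(-3, t)) = Mul(-3, t))
Function('M')(s, G) = Rational(-147, 92) (Function('M')(s, G) = Mul(147, Rational(-1, 92)) = Rational(-147, 92))
Add(Function('M')(Function('J')(-13), -169), Function('j')(190)) = Add(Rational(-147, 92), Mul(-3, 190)) = Add(Rational(-147, 92), -570) = Rational(-52587, 92)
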